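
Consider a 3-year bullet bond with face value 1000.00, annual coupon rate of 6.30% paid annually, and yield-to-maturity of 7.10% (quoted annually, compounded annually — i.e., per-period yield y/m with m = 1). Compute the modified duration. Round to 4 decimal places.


Answer: Modified duration = 2.6365

Derivation:
Coupon per period c = face * coupon_rate / m = 63.000000
Periods per year m = 1; per-period yield y/m = 0.071000
Number of cashflows N = 3
Cashflows (t years, CF_t, discount factor 1/(1+y/m)^(m*t), PV):
  t = 1.0000: CF_t = 63.000000, DF = 0.933707, PV = 58.823529
  t = 2.0000: CF_t = 63.000000, DF = 0.871808, PV = 54.923930
  t = 3.0000: CF_t = 1063.000000, DF = 0.814013, PV = 865.296311
Price P = sum_t PV_t = 979.043770
First compute Macaulay numerator sum_t t * PV_t:
  t * PV_t at t = 1.0000: 58.823529
  t * PV_t at t = 2.0000: 109.847861
  t * PV_t at t = 3.0000: 2595.888932
Macaulay duration D = 2764.560322 / 979.043770 = 2.823735
Modified duration = D / (1 + y/m) = 2.823735 / (1 + 0.071000) = 2.636541


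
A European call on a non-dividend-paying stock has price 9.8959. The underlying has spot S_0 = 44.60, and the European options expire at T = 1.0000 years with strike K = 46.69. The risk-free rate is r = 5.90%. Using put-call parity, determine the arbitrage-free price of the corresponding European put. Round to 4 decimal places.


Answer: Put price = 9.3109

Derivation:
Put-call parity: C - P = S_0 * exp(-qT) - K * exp(-rT).
S_0 * exp(-qT) = 44.6000 * 1.00000000 = 44.60000000
K * exp(-rT) = 46.6900 * 0.94270677 = 44.01497905
P = C - S*exp(-qT) + K*exp(-rT)
P = 9.8959 - 44.60000000 + 44.01497905 = 9.3109


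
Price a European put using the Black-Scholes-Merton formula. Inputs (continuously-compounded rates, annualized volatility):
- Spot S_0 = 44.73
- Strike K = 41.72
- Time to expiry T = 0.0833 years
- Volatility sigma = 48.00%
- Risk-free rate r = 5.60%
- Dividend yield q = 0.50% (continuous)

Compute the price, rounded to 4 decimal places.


Answer: Price = 1.1188

Derivation:
d1 = (ln(S/K) + (r - q + 0.5*sigma^2) * T) / (sigma * sqrt(T)) = 0.60278943
d2 = d1 - sigma * sqrt(T) = 0.46425308
exp(-rT) = 0.99534606; exp(-qT) = 0.99958359
P = K * exp(-rT) * N(-d2) - S_0 * exp(-qT) * N(-d1)
N(-d1) = 0.27332439; N(-d2) = 0.32123322
P = 41.7200 * 0.99534606 * 0.32123322 - 44.7300 * 0.99958359 * 0.27332439 = 1.1188


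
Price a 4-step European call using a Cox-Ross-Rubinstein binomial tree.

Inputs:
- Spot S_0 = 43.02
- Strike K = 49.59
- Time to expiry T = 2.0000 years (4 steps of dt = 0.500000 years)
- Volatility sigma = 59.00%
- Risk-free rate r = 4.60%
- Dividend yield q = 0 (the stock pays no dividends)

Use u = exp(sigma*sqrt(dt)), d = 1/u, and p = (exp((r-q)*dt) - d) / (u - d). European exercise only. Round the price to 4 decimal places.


dt = T/N = 0.500000
u = exp(sigma*sqrt(dt)) = 1.517695; d = 1/u = 0.658894
p = (exp((r-q)*dt) - d) / (u - d) = 0.424281
Discount per step: exp(-r*dt) = 0.977262
Stock lattice S(k, i) with i counting down-moves:
  k=0: S(0,0) = 43.0200
  k=1: S(1,0) = 65.2913; S(1,1) = 28.3456
  k=2: S(2,0) = 99.0922; S(2,1) = 43.0200; S(2,2) = 18.6767
  k=3: S(3,0) = 150.3918; S(3,1) = 65.2913; S(3,2) = 28.3456; S(3,3) = 12.3060
  k=4: S(4,0) = 228.2490; S(4,1) = 99.0922; S(4,2) = 43.0200; S(4,3) = 18.6767; S(4,4) = 8.1083
Terminal payoffs V(N, i) = max(S_T - K, 0):
  V(4,0) = 178.658998; V(4,1) = 49.502239; V(4,2) = 0.000000; V(4,3) = 0.000000; V(4,4) = 0.000000
Backward induction: V(k, i) = exp(-r*dt) * [p * V(k+1, i) + (1-p) * V(k+1, i+1)].
  V(3,0) = exp(-r*dt) * [p*178.658998 + (1-p)*49.502239] = 101.929389
  V(3,1) = exp(-r*dt) * [p*49.502239 + (1-p)*0.000000] = 20.525283
  V(3,2) = exp(-r*dt) * [p*0.000000 + (1-p)*0.000000] = 0.000000
  V(3,3) = exp(-r*dt) * [p*0.000000 + (1-p)*0.000000] = 0.000000
  V(2,0) = exp(-r*dt) * [p*101.929389 + (1-p)*20.525283] = 53.811451
  V(2,1) = exp(-r*dt) * [p*20.525283 + (1-p)*0.000000] = 8.510468
  V(2,2) = exp(-r*dt) * [p*0.000000 + (1-p)*0.000000] = 0.000000
  V(1,0) = exp(-r*dt) * [p*53.811451 + (1-p)*8.510468] = 27.100263
  V(1,1) = exp(-r*dt) * [p*8.510468 + (1-p)*0.000000] = 3.528724
  V(0,0) = exp(-r*dt) * [p*27.100263 + (1-p)*3.528724] = 13.222037

Answer: Price = V(0,0) = 13.2220


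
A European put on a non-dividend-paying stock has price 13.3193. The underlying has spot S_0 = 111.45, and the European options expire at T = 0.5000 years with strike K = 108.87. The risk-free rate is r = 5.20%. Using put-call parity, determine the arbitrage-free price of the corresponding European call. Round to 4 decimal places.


Answer: Call price = 18.6934

Derivation:
Put-call parity: C - P = S_0 * exp(-qT) - K * exp(-rT).
S_0 * exp(-qT) = 111.4500 * 1.00000000 = 111.45000000
K * exp(-rT) = 108.8700 * 0.97433509 = 106.07586121
C = P + S*exp(-qT) - K*exp(-rT)
C = 13.3193 + 111.45000000 - 106.07586121 = 18.6934


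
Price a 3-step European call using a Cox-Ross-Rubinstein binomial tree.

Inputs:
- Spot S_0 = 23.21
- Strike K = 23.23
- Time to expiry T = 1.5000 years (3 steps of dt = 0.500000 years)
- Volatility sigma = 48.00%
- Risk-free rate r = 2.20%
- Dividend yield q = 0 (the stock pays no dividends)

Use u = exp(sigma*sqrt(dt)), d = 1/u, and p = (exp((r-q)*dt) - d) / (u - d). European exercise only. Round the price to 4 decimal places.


Answer: Price = V(0,0) = 6.0778

Derivation:
dt = T/N = 0.500000
u = exp(sigma*sqrt(dt)) = 1.404121; d = 1/u = 0.712189
p = (exp((r-q)*dt) - d) / (u - d) = 0.431938
Discount per step: exp(-r*dt) = 0.989060
Stock lattice S(k, i) with i counting down-moves:
  k=0: S(0,0) = 23.2100
  k=1: S(1,0) = 32.5896; S(1,1) = 16.5299
  k=2: S(2,0) = 45.7598; S(2,1) = 23.2100; S(2,2) = 11.7724
  k=3: S(3,0) = 64.2523; S(3,1) = 32.5896; S(3,2) = 16.5299; S(3,3) = 8.3842
Terminal payoffs V(N, i) = max(S_T - K, 0):
  V(3,0) = 41.022266; V(3,1) = 9.359641; V(3,2) = 0.000000; V(3,3) = 0.000000
Backward induction: V(k, i) = exp(-r*dt) * [p * V(k+1, i) + (1-p) * V(k+1, i+1)].
  V(2,0) = exp(-r*dt) * [p*41.022266 + (1-p)*9.359641] = 22.783918
  V(2,1) = exp(-r*dt) * [p*9.359641 + (1-p)*0.000000] = 3.998556
  V(2,2) = exp(-r*dt) * [p*0.000000 + (1-p)*0.000000] = 0.000000
  V(1,0) = exp(-r*dt) * [p*22.783918 + (1-p)*3.998556] = 11.980155
  V(1,1) = exp(-r*dt) * [p*3.998556 + (1-p)*0.000000] = 1.708233
  V(0,0) = exp(-r*dt) * [p*11.980155 + (1-p)*1.708233] = 6.077839


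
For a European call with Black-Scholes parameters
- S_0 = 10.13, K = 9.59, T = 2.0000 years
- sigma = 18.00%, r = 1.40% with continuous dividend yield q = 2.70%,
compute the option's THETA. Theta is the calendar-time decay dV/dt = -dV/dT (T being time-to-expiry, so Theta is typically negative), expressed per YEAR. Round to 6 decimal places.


Answer: Theta = -0.147090

Derivation:
d1 = 0.2403394249; d2 = -0.0142190163
phi(d1) = 0.3875850181; exp(-qT) = 0.9474321065; exp(-rT) = 0.9723883668
Theta = -S*exp(-qT)*phi(d1)*sigma/(2*sqrt(T)) - r*K*exp(-rT)*N(d2) + q*S*exp(-qT)*N(d1)
N(d1) = 0.5949664331; N(d2) = 0.4943276243; sqrt(T) = 1.4142135624
Term 1 = -10.1300 * 0.9474321065 * 0.3875850181 * 0.1800 / (2 * 1.4142135624) = -0.2367293122
Term 2 = -0.0140 * 9.5900 * 0.9723883668 * 0.4943276243 = -0.0645358862
Term 3 = 0.0270 * 10.1300 * 0.9474321065 * 0.5949664331 = 0.1541749342
Theta = -0.2367293122 + (-0.0645358862) + (0.1541749342) = -0.147090


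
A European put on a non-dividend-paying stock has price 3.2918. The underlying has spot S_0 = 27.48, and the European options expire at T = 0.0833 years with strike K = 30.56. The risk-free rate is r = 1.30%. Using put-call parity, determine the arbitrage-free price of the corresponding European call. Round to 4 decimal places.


Put-call parity: C - P = S_0 * exp(-qT) - K * exp(-rT).
S_0 * exp(-qT) = 27.4800 * 1.00000000 = 27.48000000
K * exp(-rT) = 30.5600 * 0.99891769 = 30.52692449
C = P + S*exp(-qT) - K*exp(-rT)
C = 3.2918 + 27.48000000 - 30.52692449 = 0.2449

Answer: Call price = 0.2449


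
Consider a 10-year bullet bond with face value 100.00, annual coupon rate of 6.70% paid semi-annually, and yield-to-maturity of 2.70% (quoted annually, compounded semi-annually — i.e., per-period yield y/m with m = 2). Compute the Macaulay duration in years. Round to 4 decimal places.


Answer: Macaulay duration = 7.8474 years

Derivation:
Coupon per period c = face * coupon_rate / m = 3.350000
Periods per year m = 2; per-period yield y/m = 0.013500
Number of cashflows N = 20
Cashflows (t years, CF_t, discount factor 1/(1+y/m)^(m*t), PV):
  t = 0.5000: CF_t = 3.350000, DF = 0.986680, PV = 3.305377
  t = 1.0000: CF_t = 3.350000, DF = 0.973537, PV = 3.261349
  t = 1.5000: CF_t = 3.350000, DF = 0.960569, PV = 3.217907
  t = 2.0000: CF_t = 3.350000, DF = 0.947774, PV = 3.175044
  t = 2.5000: CF_t = 3.350000, DF = 0.935150, PV = 3.132752
  t = 3.0000: CF_t = 3.350000, DF = 0.922694, PV = 3.091023
  t = 3.5000: CF_t = 3.350000, DF = 0.910403, PV = 3.049850
  t = 4.0000: CF_t = 3.350000, DF = 0.898276, PV = 3.009226
  t = 4.5000: CF_t = 3.350000, DF = 0.886311, PV = 2.969142
  t = 5.0000: CF_t = 3.350000, DF = 0.874505, PV = 2.929593
  t = 5.5000: CF_t = 3.350000, DF = 0.862857, PV = 2.890570
  t = 6.0000: CF_t = 3.350000, DF = 0.851363, PV = 2.852067
  t = 6.5000: CF_t = 3.350000, DF = 0.840023, PV = 2.814077
  t = 7.0000: CF_t = 3.350000, DF = 0.828834, PV = 2.776593
  t = 7.5000: CF_t = 3.350000, DF = 0.817794, PV = 2.739609
  t = 8.0000: CF_t = 3.350000, DF = 0.806900, PV = 2.703116
  t = 8.5000: CF_t = 3.350000, DF = 0.796152, PV = 2.667110
  t = 9.0000: CF_t = 3.350000, DF = 0.785547, PV = 2.631584
  t = 9.5000: CF_t = 3.350000, DF = 0.775084, PV = 2.596531
  t = 10.0000: CF_t = 103.350000, DF = 0.764760, PV = 79.037905
Price P = sum_t PV_t = 134.850429
Macaulay numerator sum_t t * PV_t:
  t * PV_t at t = 0.5000: 1.652689
  t * PV_t at t = 1.0000: 3.261349
  t * PV_t at t = 1.5000: 4.826861
  t * PV_t at t = 2.0000: 6.350089
  t * PV_t at t = 2.5000: 7.831880
  t * PV_t at t = 3.0000: 9.273070
  t * PV_t at t = 3.5000: 10.674476
  t * PV_t at t = 4.0000: 12.036903
  t * PV_t at t = 4.5000: 13.361141
  t * PV_t at t = 5.0000: 14.647965
  t * PV_t at t = 5.5000: 15.898136
  t * PV_t at t = 6.0000: 17.112404
  t * PV_t at t = 6.5000: 18.291502
  t * PV_t at t = 7.0000: 19.436153
  t * PV_t at t = 7.5000: 20.547064
  t * PV_t at t = 8.0000: 21.624932
  t * PV_t at t = 8.5000: 22.670439
  t * PV_t at t = 9.0000: 23.684257
  t * PV_t at t = 9.5000: 24.667044
  t * PV_t at t = 10.0000: 790.379050
Macaulay duration D = (sum_t t * PV_t) / P = 1058.227404 / 134.850429 = 7.847416


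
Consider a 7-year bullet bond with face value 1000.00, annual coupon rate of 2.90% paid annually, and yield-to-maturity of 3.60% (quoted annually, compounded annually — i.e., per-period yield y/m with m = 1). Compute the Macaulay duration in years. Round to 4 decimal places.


Coupon per period c = face * coupon_rate / m = 29.000000
Periods per year m = 1; per-period yield y/m = 0.036000
Number of cashflows N = 7
Cashflows (t years, CF_t, discount factor 1/(1+y/m)^(m*t), PV):
  t = 1.0000: CF_t = 29.000000, DF = 0.965251, PV = 27.992278
  t = 2.0000: CF_t = 29.000000, DF = 0.931709, PV = 27.019573
  t = 3.0000: CF_t = 29.000000, DF = 0.899333, PV = 26.080669
  t = 4.0000: CF_t = 29.000000, DF = 0.868082, PV = 25.174391
  t = 5.0000: CF_t = 29.000000, DF = 0.837917, PV = 24.299605
  t = 6.0000: CF_t = 29.000000, DF = 0.808801, PV = 23.455218
  t = 7.0000: CF_t = 1029.000000, DF = 0.780696, PV = 803.335736
Price P = sum_t PV_t = 957.357471
Macaulay numerator sum_t t * PV_t:
  t * PV_t at t = 1.0000: 27.992278
  t * PV_t at t = 2.0000: 54.039147
  t * PV_t at t = 3.0000: 78.242008
  t * PV_t at t = 4.0000: 100.697565
  t * PV_t at t = 5.0000: 121.498027
  t * PV_t at t = 6.0000: 140.731305
  t * PV_t at t = 7.0000: 5623.350154
Macaulay duration D = (sum_t t * PV_t) / P = 6146.550483 / 957.357471 = 6.420330

Answer: Macaulay duration = 6.4203 years


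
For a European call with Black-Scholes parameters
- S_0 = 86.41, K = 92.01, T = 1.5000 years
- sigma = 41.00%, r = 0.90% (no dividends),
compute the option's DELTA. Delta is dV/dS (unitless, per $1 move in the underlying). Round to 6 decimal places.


Answer: Delta = 0.560764

Derivation:
d1 = 0.1529061970; d2 = -0.3492392002
phi(d1) = 0.3943057380; exp(-qT) = 1.0000000000; exp(-rT) = 0.9865907163
N(d1) = 0.5607638756
Delta = exp(-qT) * N(d1) = 1.0000000000 * 0.5607638756 = 0.560764


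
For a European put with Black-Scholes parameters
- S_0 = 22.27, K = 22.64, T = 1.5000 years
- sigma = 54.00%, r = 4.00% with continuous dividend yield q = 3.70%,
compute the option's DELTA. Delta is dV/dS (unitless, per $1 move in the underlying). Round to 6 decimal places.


d1 = 0.3125703561; d2 = -0.3487918744
phi(d1) = 0.3799222521; exp(-qT) = 0.9460120237; exp(-rT) = 0.9417645336
N(-d1) = 0.3773035514
Delta = -exp(-qT) * N(-d1) = -0.9460120237 * 0.3773035514 = -0.356934

Answer: Delta = -0.356934


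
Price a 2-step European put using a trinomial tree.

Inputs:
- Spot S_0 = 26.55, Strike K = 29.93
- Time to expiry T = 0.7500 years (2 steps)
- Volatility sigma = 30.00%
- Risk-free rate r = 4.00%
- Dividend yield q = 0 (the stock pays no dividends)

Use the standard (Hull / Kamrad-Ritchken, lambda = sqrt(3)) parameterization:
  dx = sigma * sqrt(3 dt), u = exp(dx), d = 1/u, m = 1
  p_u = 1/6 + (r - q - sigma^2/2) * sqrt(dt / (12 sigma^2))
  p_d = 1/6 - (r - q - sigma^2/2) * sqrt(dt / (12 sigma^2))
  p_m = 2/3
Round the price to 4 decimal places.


Answer: Price = V(0,0) = 4.4132

Derivation:
dt = T/N = 0.375000; dx = sigma*sqrt(3*dt) = 0.318198
u = exp(dx) = 1.374648; d = 1/u = 0.727459
p_u = 0.163720, p_m = 0.666667, p_d = 0.169613
Discount per step: exp(-r*dt) = 0.985112
Stock lattice S(k, j) with j the centered position index:
  k=0: S(0,+0) = 26.5500
  k=1: S(1,-1) = 19.3140; S(1,+0) = 26.5500; S(1,+1) = 36.4969
  k=2: S(2,-2) = 14.0502; S(2,-1) = 19.3140; S(2,+0) = 26.5500; S(2,+1) = 36.4969; S(2,+2) = 50.1704
Terminal payoffs V(N, j) = max(K - S_T, 0):
  V(2,-2) = 15.879842; V(2,-1) = 10.615972; V(2,+0) = 3.380000; V(2,+1) = 0.000000; V(2,+2) = 0.000000
Backward induction: V(k, j) = exp(-r*dt) * [p_u * V(k+1, j+1) + p_m * V(k+1, j) + p_d * V(k+1, j-1)]
  V(1,-1) = exp(-r*dt) * [p_u*3.380000 + p_m*10.615972 + p_d*15.879842] = 10.170410
  V(1,+0) = exp(-r*dt) * [p_u*0.000000 + p_m*3.380000 + p_d*10.615972] = 3.993584
  V(1,+1) = exp(-r*dt) * [p_u*0.000000 + p_m*0.000000 + p_d*3.380000] = 0.564757
  V(0,+0) = exp(-r*dt) * [p_u*0.564757 + p_m*3.993584 + p_d*10.170410] = 4.413188


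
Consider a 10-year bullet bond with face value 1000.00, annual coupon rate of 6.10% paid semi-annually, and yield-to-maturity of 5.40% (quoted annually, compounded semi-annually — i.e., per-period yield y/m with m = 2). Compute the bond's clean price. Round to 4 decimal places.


Answer: Price = 1053.5453

Derivation:
Coupon per period c = face * coupon_rate / m = 30.500000
Periods per year m = 2; per-period yield y/m = 0.027000
Number of cashflows N = 20
Cashflows (t years, CF_t, discount factor 1/(1+y/m)^(m*t), PV):
  t = 0.5000: CF_t = 30.500000, DF = 0.973710, PV = 29.698150
  t = 1.0000: CF_t = 30.500000, DF = 0.948111, PV = 28.917381
  t = 1.5000: CF_t = 30.500000, DF = 0.923185, PV = 28.157138
  t = 2.0000: CF_t = 30.500000, DF = 0.898914, PV = 27.416882
  t = 2.5000: CF_t = 30.500000, DF = 0.875282, PV = 26.696088
  t = 3.0000: CF_t = 30.500000, DF = 0.852270, PV = 25.994243
  t = 3.5000: CF_t = 30.500000, DF = 0.829864, PV = 25.310850
  t = 4.0000: CF_t = 30.500000, DF = 0.808047, PV = 24.645424
  t = 4.5000: CF_t = 30.500000, DF = 0.786803, PV = 23.997492
  t = 5.0000: CF_t = 30.500000, DF = 0.766118, PV = 23.366594
  t = 5.5000: CF_t = 30.500000, DF = 0.745976, PV = 22.752282
  t = 6.0000: CF_t = 30.500000, DF = 0.726365, PV = 22.154121
  t = 6.5000: CF_t = 30.500000, DF = 0.707268, PV = 21.571685
  t = 7.0000: CF_t = 30.500000, DF = 0.688674, PV = 21.004562
  t = 7.5000: CF_t = 30.500000, DF = 0.670569, PV = 20.452349
  t = 8.0000: CF_t = 30.500000, DF = 0.652939, PV = 19.914653
  t = 8.5000: CF_t = 30.500000, DF = 0.635774, PV = 19.391093
  t = 9.0000: CF_t = 30.500000, DF = 0.619059, PV = 18.881298
  t = 9.5000: CF_t = 30.500000, DF = 0.602784, PV = 18.384906
  t = 10.0000: CF_t = 1030.500000, DF = 0.586937, PV = 604.838077
Price P = sum_t PV_t = 1053.545267


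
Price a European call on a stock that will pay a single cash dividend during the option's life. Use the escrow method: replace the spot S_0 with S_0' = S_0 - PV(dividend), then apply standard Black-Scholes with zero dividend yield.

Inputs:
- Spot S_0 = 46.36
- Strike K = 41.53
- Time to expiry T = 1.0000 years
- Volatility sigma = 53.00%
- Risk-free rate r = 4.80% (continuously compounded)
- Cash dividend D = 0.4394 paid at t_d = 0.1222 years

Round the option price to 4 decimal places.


PV(D) = D * exp(-r * t_d) = 0.4394 * 0.99415157 = 0.43683020
S_0' = S_0 - PV(D) = 46.3600 - 0.43683020 = 45.92316980
d1 = (ln(S_0'/K) + (r + sigma^2/2)*T) / (sigma*sqrt(T)) = 0.54529004
d2 = d1 - sigma*sqrt(T) = 0.01529004
exp(-rT) = 0.95313379
N(d1) = 0.70722297; N(d2) = 0.50609961
C = S_0' * N(d1) - K * exp(-rT) * N(d2) = 45.92316980 * 0.70722297 - 41.5300 * 0.95313379 * 0.50609961 = 12.4447

Answer: Price = 12.4447


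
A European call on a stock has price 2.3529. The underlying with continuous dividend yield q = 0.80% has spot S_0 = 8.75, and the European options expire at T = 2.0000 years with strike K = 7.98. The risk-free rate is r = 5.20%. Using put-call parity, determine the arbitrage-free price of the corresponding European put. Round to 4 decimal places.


Put-call parity: C - P = S_0 * exp(-qT) - K * exp(-rT).
S_0 * exp(-qT) = 8.7500 * 0.98412732 = 8.61111405
K * exp(-rT) = 7.9800 * 0.90122530 = 7.19177787
P = C - S*exp(-qT) + K*exp(-rT)
P = 2.3529 - 8.61111405 + 7.19177787 = 0.9336

Answer: Put price = 0.9336


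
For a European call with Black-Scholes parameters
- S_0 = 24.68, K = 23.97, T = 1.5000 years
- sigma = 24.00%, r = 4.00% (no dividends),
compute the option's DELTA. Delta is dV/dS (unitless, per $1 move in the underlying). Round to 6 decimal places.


Answer: Delta = 0.673789

Derivation:
d1 = 0.4504004388; d2 = 0.1564616696
phi(d1) = 0.3604619734; exp(-qT) = 1.0000000000; exp(-rT) = 0.9417645336
N(d1) = 0.6737891357
Delta = exp(-qT) * N(d1) = 1.0000000000 * 0.6737891357 = 0.673789


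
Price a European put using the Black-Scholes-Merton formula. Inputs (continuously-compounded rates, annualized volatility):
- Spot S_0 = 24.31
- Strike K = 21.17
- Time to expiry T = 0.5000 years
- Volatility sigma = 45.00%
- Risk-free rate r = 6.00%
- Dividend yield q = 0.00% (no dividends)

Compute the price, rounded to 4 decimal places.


Answer: Price = 1.3353

Derivation:
d1 = (ln(S/K) + (r - q + 0.5*sigma^2) * T) / (sigma * sqrt(T)) = 0.68802339
d2 = d1 - sigma * sqrt(T) = 0.36982534
exp(-rT) = 0.97044553; exp(-qT) = 1.00000000
P = K * exp(-rT) * N(-d2) - S_0 * exp(-qT) * N(-d1)
N(-d1) = 0.24571902; N(-d2) = 0.35575632
P = 21.1700 * 0.97044553 * 0.35575632 - 24.3100 * 1.00000000 * 0.24571902 = 1.3353


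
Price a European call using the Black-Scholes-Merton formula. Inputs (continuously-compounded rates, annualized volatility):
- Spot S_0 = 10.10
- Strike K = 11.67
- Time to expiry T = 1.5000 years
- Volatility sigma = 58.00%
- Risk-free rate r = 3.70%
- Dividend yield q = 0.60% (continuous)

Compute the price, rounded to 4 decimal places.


Answer: Price = 2.4324

Derivation:
d1 = (ln(S/K) + (r - q + 0.5*sigma^2) * T) / (sigma * sqrt(T)) = 0.21723592
d2 = d1 - sigma * sqrt(T) = -0.49311610
exp(-rT) = 0.94601202; exp(-qT) = 0.99104038
C = S_0 * exp(-qT) * N(d1) - K * exp(-rT) * N(d2)
N(d1) = 0.58598775; N(d2) = 0.31096528
C = 10.1000 * 0.99104038 * 0.58598775 - 11.6700 * 0.94601202 * 0.31096528 = 2.4324


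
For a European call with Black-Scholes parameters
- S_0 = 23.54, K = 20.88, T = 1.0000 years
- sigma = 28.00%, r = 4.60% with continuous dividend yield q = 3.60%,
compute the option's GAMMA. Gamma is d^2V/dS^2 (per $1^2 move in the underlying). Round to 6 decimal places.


Answer: Gamma = 0.048652

Derivation:
d1 = 0.6039619243; d2 = 0.3239619243
phi(d1) = 0.3324308082; exp(-qT) = 0.9646402935; exp(-rT) = 0.9550419622
Gamma = exp(-qT) * phi(d1) / (S * sigma * sqrt(T)) = 0.9646402935 * 0.3324308082 / (23.5400 * 0.2800 * 1.0000000000) = 0.048652


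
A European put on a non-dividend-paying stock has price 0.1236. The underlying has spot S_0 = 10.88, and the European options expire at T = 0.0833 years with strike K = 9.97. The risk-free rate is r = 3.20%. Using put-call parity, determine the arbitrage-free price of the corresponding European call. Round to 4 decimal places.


Put-call parity: C - P = S_0 * exp(-qT) - K * exp(-rT).
S_0 * exp(-qT) = 10.8800 * 1.00000000 = 10.88000000
K * exp(-rT) = 9.9700 * 0.99733795 = 9.94345936
C = P + S*exp(-qT) - K*exp(-rT)
C = 0.1236 + 10.88000000 - 9.94345936 = 1.0601

Answer: Call price = 1.0601


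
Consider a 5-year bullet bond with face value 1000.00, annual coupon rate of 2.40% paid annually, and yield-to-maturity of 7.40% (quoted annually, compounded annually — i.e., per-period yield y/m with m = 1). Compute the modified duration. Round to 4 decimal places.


Coupon per period c = face * coupon_rate / m = 24.000000
Periods per year m = 1; per-period yield y/m = 0.074000
Number of cashflows N = 5
Cashflows (t years, CF_t, discount factor 1/(1+y/m)^(m*t), PV):
  t = 1.0000: CF_t = 24.000000, DF = 0.931099, PV = 22.346369
  t = 2.0000: CF_t = 24.000000, DF = 0.866945, PV = 20.806675
  t = 3.0000: CF_t = 24.000000, DF = 0.807211, PV = 19.373068
  t = 4.0000: CF_t = 24.000000, DF = 0.751593, PV = 18.038238
  t = 5.0000: CF_t = 1024.000000, DF = 0.699808, PV = 716.602881
Price P = sum_t PV_t = 797.167230
First compute Macaulay numerator sum_t t * PV_t:
  t * PV_t at t = 1.0000: 22.346369
  t * PV_t at t = 2.0000: 41.613350
  t * PV_t at t = 3.0000: 58.119203
  t * PV_t at t = 4.0000: 72.152953
  t * PV_t at t = 5.0000: 3583.014405
Macaulay duration D = 3777.246279 / 797.167230 = 4.738336
Modified duration = D / (1 + y/m) = 4.738336 / (1 + 0.074000) = 4.411859

Answer: Modified duration = 4.4119


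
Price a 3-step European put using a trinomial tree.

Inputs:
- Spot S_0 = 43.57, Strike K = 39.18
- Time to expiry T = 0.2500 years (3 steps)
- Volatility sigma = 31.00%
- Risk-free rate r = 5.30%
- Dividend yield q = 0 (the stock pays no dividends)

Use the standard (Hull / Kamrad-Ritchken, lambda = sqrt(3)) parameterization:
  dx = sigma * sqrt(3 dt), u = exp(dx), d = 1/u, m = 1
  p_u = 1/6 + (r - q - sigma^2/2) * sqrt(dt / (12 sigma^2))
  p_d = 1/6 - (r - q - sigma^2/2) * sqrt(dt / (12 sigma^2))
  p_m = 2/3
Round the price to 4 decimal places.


dt = T/N = 0.083333; dx = sigma*sqrt(3*dt) = 0.155000
u = exp(dx) = 1.167658; d = 1/u = 0.856415
p_u = 0.167997, p_m = 0.666667, p_d = 0.165336
Discount per step: exp(-r*dt) = 0.995593
Stock lattice S(k, j) with j the centered position index:
  k=0: S(0,+0) = 43.5700
  k=1: S(1,-1) = 37.3140; S(1,+0) = 43.5700; S(1,+1) = 50.8749
  k=2: S(2,-2) = 31.9563; S(2,-1) = 37.3140; S(2,+0) = 43.5700; S(2,+1) = 50.8749; S(2,+2) = 59.4044
  k=3: S(3,-3) = 27.3678; S(3,-2) = 31.9563; S(3,-1) = 37.3140; S(3,+0) = 43.5700; S(3,+1) = 50.8749; S(3,+2) = 59.4044; S(3,+3) = 69.3641
Terminal payoffs V(N, j) = max(K - S_T, 0):
  V(3,-3) = 11.812153; V(3,-2) = 7.223716; V(3,-1) = 1.865991; V(3,+0) = 0.000000; V(3,+1) = 0.000000; V(3,+2) = 0.000000; V(3,+3) = 0.000000
Backward induction: V(k, j) = exp(-r*dt) * [p_u * V(k+1, j+1) + p_m * V(k+1, j) + p_d * V(k+1, j-1)]
  V(2,-2) = exp(-r*dt) * [p_u*1.865991 + p_m*7.223716 + p_d*11.812153] = 7.051056
  V(2,-1) = exp(-r*dt) * [p_u*0.000000 + p_m*1.865991 + p_d*7.223716] = 2.427589
  V(2,+0) = exp(-r*dt) * [p_u*0.000000 + p_m*0.000000 + p_d*1.865991] = 0.307156
  V(2,+1) = exp(-r*dt) * [p_u*0.000000 + p_m*0.000000 + p_d*0.000000] = 0.000000
  V(2,+2) = exp(-r*dt) * [p_u*0.000000 + p_m*0.000000 + p_d*0.000000] = 0.000000
  V(1,-1) = exp(-r*dt) * [p_u*0.307156 + p_m*2.427589 + p_d*7.051056] = 2.823290
  V(1,+0) = exp(-r*dt) * [p_u*0.000000 + p_m*0.307156 + p_d*2.427589] = 0.603467
  V(1,+1) = exp(-r*dt) * [p_u*0.000000 + p_m*0.000000 + p_d*0.307156] = 0.050560
  V(0,+0) = exp(-r*dt) * [p_u*0.050560 + p_m*0.603467 + p_d*2.823290] = 0.873730

Answer: Price = V(0,0) = 0.8737


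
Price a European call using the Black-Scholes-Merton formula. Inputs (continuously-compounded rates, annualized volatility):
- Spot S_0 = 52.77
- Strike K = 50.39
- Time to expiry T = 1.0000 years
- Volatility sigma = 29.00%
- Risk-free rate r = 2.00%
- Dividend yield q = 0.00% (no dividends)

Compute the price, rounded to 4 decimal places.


Answer: Price = 7.7294

Derivation:
d1 = (ln(S/K) + (r - q + 0.5*sigma^2) * T) / (sigma * sqrt(T)) = 0.37310381
d2 = d1 - sigma * sqrt(T) = 0.08310381
exp(-rT) = 0.98019867; exp(-qT) = 1.00000000
C = S_0 * exp(-qT) * N(d1) - K * exp(-rT) * N(d2)
N(d1) = 0.64546441; N(d2) = 0.53311550
C = 52.7700 * 1.00000000 * 0.64546441 - 50.3900 * 0.98019867 * 0.53311550 = 7.7294


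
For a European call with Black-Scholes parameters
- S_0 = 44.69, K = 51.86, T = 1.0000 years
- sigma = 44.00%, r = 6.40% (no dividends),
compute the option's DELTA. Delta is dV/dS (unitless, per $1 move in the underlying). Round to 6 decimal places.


d1 = 0.0272772337; d2 = -0.4127227663
phi(d1) = 0.3987938920; exp(-qT) = 1.0000000000; exp(-rT) = 0.9380049995
N(d1) = 0.5108806925
Delta = exp(-qT) * N(d1) = 1.0000000000 * 0.5108806925 = 0.510881

Answer: Delta = 0.510881


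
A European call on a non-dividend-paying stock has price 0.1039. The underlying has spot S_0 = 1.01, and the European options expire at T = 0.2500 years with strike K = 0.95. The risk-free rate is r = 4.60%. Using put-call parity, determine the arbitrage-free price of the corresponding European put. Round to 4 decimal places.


Put-call parity: C - P = S_0 * exp(-qT) - K * exp(-rT).
S_0 * exp(-qT) = 1.0100 * 1.00000000 = 1.01000000
K * exp(-rT) = 0.9500 * 0.98856587 = 0.93913758
P = C - S*exp(-qT) + K*exp(-rT)
P = 0.1039 - 1.01000000 + 0.93913758 = 0.0330

Answer: Put price = 0.0330


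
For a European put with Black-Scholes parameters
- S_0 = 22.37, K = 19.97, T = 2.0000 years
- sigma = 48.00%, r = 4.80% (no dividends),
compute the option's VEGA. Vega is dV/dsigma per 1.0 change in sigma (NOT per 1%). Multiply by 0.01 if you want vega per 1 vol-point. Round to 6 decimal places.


d1 = 0.6480186229; d2 = -0.0308038871
phi(d1) = 0.3233879474; exp(-qT) = 1.0000000000; exp(-rT) = 0.9084640161
Vega = S * exp(-qT) * phi(d1) * sqrt(T) = 22.3700 * 1.0000000000 * 0.3233879474 * 1.4142135624 = 10.230687

Answer: Vega = 10.230687


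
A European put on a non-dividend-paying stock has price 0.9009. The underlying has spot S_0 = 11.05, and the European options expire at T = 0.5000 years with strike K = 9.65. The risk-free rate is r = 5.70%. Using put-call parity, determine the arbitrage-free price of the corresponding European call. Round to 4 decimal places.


Put-call parity: C - P = S_0 * exp(-qT) - K * exp(-rT).
S_0 * exp(-qT) = 11.0500 * 1.00000000 = 11.05000000
K * exp(-rT) = 9.6500 * 0.97190229 = 9.37885714
C = P + S*exp(-qT) - K*exp(-rT)
C = 0.9009 + 11.05000000 - 9.37885714 = 2.5720

Answer: Call price = 2.5720


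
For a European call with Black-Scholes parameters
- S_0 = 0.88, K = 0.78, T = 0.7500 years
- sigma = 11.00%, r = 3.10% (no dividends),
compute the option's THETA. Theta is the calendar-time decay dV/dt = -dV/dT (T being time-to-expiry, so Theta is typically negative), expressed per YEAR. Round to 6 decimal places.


d1 = 1.5579585787; d2 = 1.4626957843
phi(d1) = 0.1185339336; exp(-qT) = 1.0000000000; exp(-rT) = 0.9770181987
Theta = -S*exp(-qT)*phi(d1)*sigma/(2*sqrt(T)) - r*K*exp(-rT)*N(d2) + q*S*exp(-qT)*N(d1)
N(d1) = 0.9403784663; N(d2) = 0.9282246799; sqrt(T) = 0.8660254038
Term 1 = -0.8800 * 1.0000000000 * 0.1185339336 * 0.1100 / (2 * 0.8660254038) = -0.0066245659
Term 2 = -0.0310 * 0.7800 * 0.9770181987 * 0.9282246799 = -0.0219286583
Term 3 = 0 (no dividend yield, q = 0)
Theta = -0.0066245659 + (-0.0219286583) + (0.0000000000) = -0.028553

Answer: Theta = -0.028553


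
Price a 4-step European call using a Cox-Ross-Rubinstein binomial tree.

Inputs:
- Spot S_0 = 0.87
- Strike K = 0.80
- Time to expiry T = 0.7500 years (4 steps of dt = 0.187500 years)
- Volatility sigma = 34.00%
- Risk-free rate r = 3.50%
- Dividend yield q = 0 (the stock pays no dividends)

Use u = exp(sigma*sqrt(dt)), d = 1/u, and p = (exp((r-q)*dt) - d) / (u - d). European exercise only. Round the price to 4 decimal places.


Answer: Price = V(0,0) = 0.1515

Derivation:
dt = T/N = 0.187500
u = exp(sigma*sqrt(dt)) = 1.158614; d = 1/u = 0.863100
p = (exp((r-q)*dt) - d) / (u - d) = 0.485540
Discount per step: exp(-r*dt) = 0.993459
Stock lattice S(k, i) with i counting down-moves:
  k=0: S(0,0) = 0.8700
  k=1: S(1,0) = 1.0080; S(1,1) = 0.7509
  k=2: S(2,0) = 1.1679; S(2,1) = 0.8700; S(2,2) = 0.6481
  k=3: S(3,0) = 1.3531; S(3,1) = 1.0080; S(3,2) = 0.7509; S(3,3) = 0.5594
  k=4: S(4,0) = 1.5677; S(4,1) = 1.1679; S(4,2) = 0.8700; S(4,3) = 0.6481; S(4,4) = 0.4828
Terminal payoffs V(N, i) = max(S_T - K, 0):
  V(4,0) = 0.767740; V(4,1) = 0.367876; V(4,2) = 0.070000; V(4,3) = 0.000000; V(4,4) = 0.000000
Backward induction: V(k, i) = exp(-r*dt) * [p * V(k+1, i) + (1-p) * V(k+1, i+1)].
  V(3,0) = exp(-r*dt) * [p*0.767740 + (1-p)*0.367876] = 0.558350
  V(3,1) = exp(-r*dt) * [p*0.367876 + (1-p)*0.070000] = 0.213227
  V(3,2) = exp(-r*dt) * [p*0.070000 + (1-p)*0.000000] = 0.033766
  V(3,3) = exp(-r*dt) * [p*0.000000 + (1-p)*0.000000] = 0.000000
  V(2,0) = exp(-r*dt) * [p*0.558350 + (1-p)*0.213227] = 0.378307
  V(2,1) = exp(-r*dt) * [p*0.213227 + (1-p)*0.033766] = 0.120110
  V(2,2) = exp(-r*dt) * [p*0.033766 + (1-p)*0.000000] = 0.016287
  V(1,0) = exp(-r*dt) * [p*0.378307 + (1-p)*0.120110] = 0.243870
  V(1,1) = exp(-r*dt) * [p*0.120110 + (1-p)*0.016287] = 0.066261
  V(0,0) = exp(-r*dt) * [p*0.243870 + (1-p)*0.066261] = 0.151500


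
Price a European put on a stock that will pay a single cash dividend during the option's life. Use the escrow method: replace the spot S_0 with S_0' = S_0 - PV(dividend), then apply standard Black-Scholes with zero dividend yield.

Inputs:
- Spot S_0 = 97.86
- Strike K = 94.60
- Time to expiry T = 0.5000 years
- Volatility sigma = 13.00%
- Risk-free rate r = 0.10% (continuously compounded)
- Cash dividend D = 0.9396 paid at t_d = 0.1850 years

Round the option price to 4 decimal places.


PV(D) = D * exp(-r * t_d) = 0.9396 * 0.99981502 = 0.93942619
S_0' = S_0 - PV(D) = 97.8600 - 0.93942619 = 96.92057381
d1 = (ln(S_0'/K) + (r + sigma^2/2)*T) / (sigma*sqrt(T)) = 0.31503609
d2 = d1 - sigma*sqrt(T) = 0.22311221
exp(-rT) = 0.99950012
N(-d1) = 0.37636713; N(-d2) = 0.41172409
P = K * exp(-rT) * N(-d2) - S_0' * N(-d1) = 94.6000 * 0.99950012 * 0.41172409 - 96.92057381 * 0.37636713 = 2.4519

Answer: Price = 2.4519


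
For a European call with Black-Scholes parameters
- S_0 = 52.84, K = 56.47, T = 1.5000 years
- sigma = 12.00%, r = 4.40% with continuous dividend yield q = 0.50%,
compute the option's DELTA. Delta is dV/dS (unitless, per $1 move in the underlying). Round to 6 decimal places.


Answer: Delta = 0.503966

Derivation:
d1 = 0.0194527315; d2 = -0.1275166531
phi(d1) = 0.3988668059; exp(-qT) = 0.9925280548; exp(-rT) = 0.9361308643
N(d1) = 0.5077600276
Delta = exp(-qT) * N(d1) = 0.9925280548 * 0.5077600276 = 0.503966


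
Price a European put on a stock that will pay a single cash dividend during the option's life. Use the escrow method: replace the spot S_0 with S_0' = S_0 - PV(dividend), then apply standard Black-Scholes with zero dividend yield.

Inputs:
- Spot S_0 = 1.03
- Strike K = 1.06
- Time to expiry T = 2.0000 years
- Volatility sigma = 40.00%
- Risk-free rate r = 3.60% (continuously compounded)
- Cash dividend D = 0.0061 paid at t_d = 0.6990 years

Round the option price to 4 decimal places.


Answer: Price = 0.2055

Derivation:
PV(D) = D * exp(-r * t_d) = 0.0061 * 0.97514997 = 0.00594841
S_0' = S_0 - PV(D) = 1.0300 - 0.00594841 = 1.02405159
d1 = (ln(S_0'/K) + (r + sigma^2/2)*T) / (sigma*sqrt(T)) = 0.34913043
d2 = d1 - sigma*sqrt(T) = -0.21655500
exp(-rT) = 0.93053090
N(-d1) = 0.36349570; N(-d2) = 0.58572242
P = K * exp(-rT) * N(-d2) - S_0' * N(-d1) = 1.0600 * 0.93053090 * 0.58572242 - 1.02405159 * 0.36349570 = 0.2055


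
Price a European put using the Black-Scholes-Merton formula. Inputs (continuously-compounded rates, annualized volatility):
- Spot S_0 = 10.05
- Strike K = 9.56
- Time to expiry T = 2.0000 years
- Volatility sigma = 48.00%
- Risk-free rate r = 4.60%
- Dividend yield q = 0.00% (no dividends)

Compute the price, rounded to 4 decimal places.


d1 = (ln(S/K) + (r - q + 0.5*sigma^2) * T) / (sigma * sqrt(T)) = 0.54857478
d2 = d1 - sigma * sqrt(T) = -0.13024773
exp(-rT) = 0.91210515; exp(-qT) = 1.00000000
P = K * exp(-rT) * N(-d2) - S_0 * exp(-qT) * N(-d1)
N(-d1) = 0.29164865; N(-d2) = 0.55181478
P = 9.5600 * 0.91210515 * 0.55181478 - 10.0500 * 1.00000000 * 0.29164865 = 1.8806

Answer: Price = 1.8806


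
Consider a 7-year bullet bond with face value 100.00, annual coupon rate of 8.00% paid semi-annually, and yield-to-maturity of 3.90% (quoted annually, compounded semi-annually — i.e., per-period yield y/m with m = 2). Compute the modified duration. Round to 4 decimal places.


Answer: Modified duration = 5.5660

Derivation:
Coupon per period c = face * coupon_rate / m = 4.000000
Periods per year m = 2; per-period yield y/m = 0.019500
Number of cashflows N = 14
Cashflows (t years, CF_t, discount factor 1/(1+y/m)^(m*t), PV):
  t = 0.5000: CF_t = 4.000000, DF = 0.980873, PV = 3.923492
  t = 1.0000: CF_t = 4.000000, DF = 0.962112, PV = 3.848447
  t = 1.5000: CF_t = 4.000000, DF = 0.943709, PV = 3.774838
  t = 2.0000: CF_t = 4.000000, DF = 0.925659, PV = 3.702636
  t = 2.5000: CF_t = 4.000000, DF = 0.907954, PV = 3.631816
  t = 3.0000: CF_t = 4.000000, DF = 0.890588, PV = 3.562350
  t = 3.5000: CF_t = 4.000000, DF = 0.873553, PV = 3.494213
  t = 4.0000: CF_t = 4.000000, DF = 0.856845, PV = 3.427379
  t = 4.5000: CF_t = 4.000000, DF = 0.840456, PV = 3.361824
  t = 5.0000: CF_t = 4.000000, DF = 0.824380, PV = 3.297522
  t = 5.5000: CF_t = 4.000000, DF = 0.808613, PV = 3.234450
  t = 6.0000: CF_t = 4.000000, DF = 0.793146, PV = 3.172585
  t = 6.5000: CF_t = 4.000000, DF = 0.777976, PV = 3.111903
  t = 7.0000: CF_t = 104.000000, DF = 0.763095, PV = 79.361911
Price P = sum_t PV_t = 124.905366
First compute Macaulay numerator sum_t t * PV_t:
  t * PV_t at t = 0.5000: 1.961746
  t * PV_t at t = 1.0000: 3.848447
  t * PV_t at t = 1.5000: 5.662257
  t * PV_t at t = 2.0000: 7.405273
  t * PV_t at t = 2.5000: 9.079540
  t * PV_t at t = 3.0000: 10.687051
  t * PV_t at t = 3.5000: 12.229746
  t * PV_t at t = 4.0000: 13.709517
  t * PV_t at t = 4.5000: 15.128206
  t * PV_t at t = 5.0000: 16.487610
  t * PV_t at t = 5.5000: 17.789476
  t * PV_t at t = 6.0000: 19.035508
  t * PV_t at t = 6.5000: 20.227367
  t * PV_t at t = 7.0000: 555.533378
Macaulay duration D = 708.785121 / 124.905366 = 5.674577
Modified duration = D / (1 + y/m) = 5.674577 / (1 + 0.019500) = 5.566039


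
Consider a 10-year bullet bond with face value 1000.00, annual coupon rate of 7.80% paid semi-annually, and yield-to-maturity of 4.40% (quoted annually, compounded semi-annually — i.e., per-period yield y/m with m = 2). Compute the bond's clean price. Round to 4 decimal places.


Coupon per period c = face * coupon_rate / m = 39.000000
Periods per year m = 2; per-period yield y/m = 0.022000
Number of cashflows N = 20
Cashflows (t years, CF_t, discount factor 1/(1+y/m)^(m*t), PV):
  t = 0.5000: CF_t = 39.000000, DF = 0.978474, PV = 38.160470
  t = 1.0000: CF_t = 39.000000, DF = 0.957411, PV = 37.339011
  t = 1.5000: CF_t = 39.000000, DF = 0.936801, PV = 36.535236
  t = 2.0000: CF_t = 39.000000, DF = 0.916635, PV = 35.748763
  t = 2.5000: CF_t = 39.000000, DF = 0.896903, PV = 34.979221
  t = 3.0000: CF_t = 39.000000, DF = 0.877596, PV = 34.226243
  t = 3.5000: CF_t = 39.000000, DF = 0.858704, PV = 33.489475
  t = 4.0000: CF_t = 39.000000, DF = 0.840220, PV = 32.768566
  t = 4.5000: CF_t = 39.000000, DF = 0.822133, PV = 32.063176
  t = 5.0000: CF_t = 39.000000, DF = 0.804435, PV = 31.372971
  t = 5.5000: CF_t = 39.000000, DF = 0.787119, PV = 30.697623
  t = 6.0000: CF_t = 39.000000, DF = 0.770175, PV = 30.036813
  t = 6.5000: CF_t = 39.000000, DF = 0.753596, PV = 29.390228
  t = 7.0000: CF_t = 39.000000, DF = 0.737373, PV = 28.757562
  t = 7.5000: CF_t = 39.000000, DF = 0.721500, PV = 28.138515
  t = 8.0000: CF_t = 39.000000, DF = 0.705969, PV = 27.532793
  t = 8.5000: CF_t = 39.000000, DF = 0.690772, PV = 26.940111
  t = 9.0000: CF_t = 39.000000, DF = 0.675902, PV = 26.360187
  t = 9.5000: CF_t = 39.000000, DF = 0.661352, PV = 25.792746
  t = 10.0000: CF_t = 1039.000000, DF = 0.647116, PV = 672.353441
Price P = sum_t PV_t = 1272.683153

Answer: Price = 1272.6832


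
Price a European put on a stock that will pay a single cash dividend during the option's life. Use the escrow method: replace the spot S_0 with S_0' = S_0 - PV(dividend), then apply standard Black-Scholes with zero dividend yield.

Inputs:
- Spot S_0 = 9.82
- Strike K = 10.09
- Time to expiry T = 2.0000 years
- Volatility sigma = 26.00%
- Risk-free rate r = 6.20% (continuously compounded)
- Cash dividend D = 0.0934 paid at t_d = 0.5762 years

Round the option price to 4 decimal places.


PV(D) = D * exp(-r * t_d) = 0.0934 * 0.96490618 = 0.09012224
S_0' = S_0 - PV(D) = 9.8200 - 0.09012224 = 9.72987776
d1 = (ln(S_0'/K) + (r + sigma^2/2)*T) / (sigma*sqrt(T)) = 0.42224201
d2 = d1 - sigma*sqrt(T) = 0.05454649
exp(-rT) = 0.88337984
N(-d1) = 0.33642419; N(-d2) = 0.47824989
P = K * exp(-rT) * N(-d2) - S_0' * N(-d1) = 10.0900 * 0.88337984 * 0.47824989 - 9.72987776 * 0.33642419 = 0.9894

Answer: Price = 0.9894


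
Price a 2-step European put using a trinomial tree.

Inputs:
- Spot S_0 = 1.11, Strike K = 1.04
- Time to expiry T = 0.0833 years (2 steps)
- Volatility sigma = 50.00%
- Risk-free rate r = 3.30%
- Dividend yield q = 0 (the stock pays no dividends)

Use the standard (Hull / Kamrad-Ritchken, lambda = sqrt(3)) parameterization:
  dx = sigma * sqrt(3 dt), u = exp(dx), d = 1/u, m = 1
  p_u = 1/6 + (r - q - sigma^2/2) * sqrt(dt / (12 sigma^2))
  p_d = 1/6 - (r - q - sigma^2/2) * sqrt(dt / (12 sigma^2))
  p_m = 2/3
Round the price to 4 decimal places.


dt = T/N = 0.041650; dx = sigma*sqrt(3*dt) = 0.176741
u = exp(dx) = 1.193322; d = 1/u = 0.837997
p_u = 0.155827, p_m = 0.666667, p_d = 0.177507
Discount per step: exp(-r*dt) = 0.998626
Stock lattice S(k, j) with j the centered position index:
  k=0: S(0,+0) = 1.1100
  k=1: S(1,-1) = 0.9302; S(1,+0) = 1.1100; S(1,+1) = 1.3246
  k=2: S(2,-2) = 0.7795; S(2,-1) = 0.9302; S(2,+0) = 1.1100; S(2,+1) = 1.3246; S(2,+2) = 1.5807
Terminal payoffs V(N, j) = max(K - S_T, 0):
  V(2,-2) = 0.260516; V(2,-1) = 0.109824; V(2,+0) = 0.000000; V(2,+1) = 0.000000; V(2,+2) = 0.000000
Backward induction: V(k, j) = exp(-r*dt) * [p_u * V(k+1, j+1) + p_m * V(k+1, j) + p_d * V(k+1, j-1)]
  V(1,-1) = exp(-r*dt) * [p_u*0.000000 + p_m*0.109824 + p_d*0.260516] = 0.119295
  V(1,+0) = exp(-r*dt) * [p_u*0.000000 + p_m*0.000000 + p_d*0.109824] = 0.019468
  V(1,+1) = exp(-r*dt) * [p_u*0.000000 + p_m*0.000000 + p_d*0.000000] = 0.000000
  V(0,+0) = exp(-r*dt) * [p_u*0.000000 + p_m*0.019468 + p_d*0.119295] = 0.034107

Answer: Price = V(0,0) = 0.0341


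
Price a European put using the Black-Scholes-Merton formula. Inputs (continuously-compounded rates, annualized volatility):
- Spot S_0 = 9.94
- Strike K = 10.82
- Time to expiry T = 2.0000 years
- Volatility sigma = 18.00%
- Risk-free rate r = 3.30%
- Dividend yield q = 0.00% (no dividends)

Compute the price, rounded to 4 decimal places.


Answer: Price = 1.1135

Derivation:
d1 = (ln(S/K) + (r - q + 0.5*sigma^2) * T) / (sigma * sqrt(T)) = 0.05331093
d2 = d1 - sigma * sqrt(T) = -0.20124751
exp(-rT) = 0.93613086; exp(-qT) = 1.00000000
P = K * exp(-rT) * N(-d2) - S_0 * exp(-qT) * N(-d1)
N(-d1) = 0.47874209; N(-d2) = 0.57974748
P = 10.8200 * 0.93613086 * 0.57974748 - 9.9400 * 1.00000000 * 0.47874209 = 1.1135


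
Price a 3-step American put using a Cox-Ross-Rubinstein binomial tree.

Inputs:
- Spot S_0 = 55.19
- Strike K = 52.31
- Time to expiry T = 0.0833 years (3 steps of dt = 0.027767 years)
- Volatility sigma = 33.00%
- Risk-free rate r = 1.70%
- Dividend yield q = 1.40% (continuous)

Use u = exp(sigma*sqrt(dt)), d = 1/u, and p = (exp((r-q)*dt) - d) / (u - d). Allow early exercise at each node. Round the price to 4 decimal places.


Answer: Price = V(0,0) = 0.7726

Derivation:
dt = T/N = 0.027767
u = exp(sigma*sqrt(dt)) = 1.056529; d = 1/u = 0.946496
p = (exp((r-q)*dt) - d) / (u - d) = 0.487013
Discount per step: exp(-r*dt) = 0.999528
Stock lattice S(k, i) with i counting down-moves:
  k=0: S(0,0) = 55.1900
  k=1: S(1,0) = 58.3098; S(1,1) = 52.2371
  k=2: S(2,0) = 61.6060; S(2,1) = 55.1900; S(2,2) = 49.4422
  k=3: S(3,0) = 65.0886; S(3,1) = 58.3098; S(3,2) = 52.2371; S(3,3) = 46.7968
Terminal payoffs V(N, i) = max(K - S_T, 0):
  V(3,0) = 0.000000; V(3,1) = 0.000000; V(3,2) = 0.072910; V(3,3) = 5.513202
Backward induction: V(k, i) = exp(-r*dt) * [p * V(k+1, i) + (1-p) * V(k+1, i+1)]; then take max(V_cont, immediate exercise) for American.
  V(2,0) = exp(-r*dt) * [p*0.000000 + (1-p)*0.000000] = 0.000000; exercise = 0.000000; V(2,0) = max -> 0.000000
  V(2,1) = exp(-r*dt) * [p*0.000000 + (1-p)*0.072910] = 0.037384; exercise = 0.000000; V(2,1) = max -> 0.037384
  V(2,2) = exp(-r*dt) * [p*0.072910 + (1-p)*5.513202] = 2.862356; exercise = 2.867826; V(2,2) = max -> 2.867826
  V(1,0) = exp(-r*dt) * [p*0.000000 + (1-p)*0.037384] = 0.019169; exercise = 0.000000; V(1,0) = max -> 0.019169
  V(1,1) = exp(-r*dt) * [p*0.037384 + (1-p)*2.867826] = 1.488661; exercise = 0.072910; V(1,1) = max -> 1.488661
  V(0,0) = exp(-r*dt) * [p*0.019169 + (1-p)*1.488661] = 0.772634; exercise = 0.000000; V(0,0) = max -> 0.772634
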